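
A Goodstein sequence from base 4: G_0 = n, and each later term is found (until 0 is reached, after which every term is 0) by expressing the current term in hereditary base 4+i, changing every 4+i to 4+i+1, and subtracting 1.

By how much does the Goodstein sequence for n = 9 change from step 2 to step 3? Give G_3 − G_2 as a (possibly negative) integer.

0

i=0: 9 = 2·4 + 1 (b=4); 4→5: 2·5 + 1 = 11; 11−1 = 10
i=1: 10 = 2·5 (b=5); 5→6: 2·6 = 12; 12−1 = 11
i=2: 11 = 6 + 5 (b=6); 6→7: 7 + 5 = 12; 12−1 = 11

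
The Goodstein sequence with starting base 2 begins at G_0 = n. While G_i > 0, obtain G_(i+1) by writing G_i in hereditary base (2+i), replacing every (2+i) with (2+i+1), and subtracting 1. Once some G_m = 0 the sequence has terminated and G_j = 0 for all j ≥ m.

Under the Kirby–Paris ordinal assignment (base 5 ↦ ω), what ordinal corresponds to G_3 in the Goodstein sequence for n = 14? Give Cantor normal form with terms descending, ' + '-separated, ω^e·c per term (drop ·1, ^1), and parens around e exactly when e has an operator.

ω^(ω + 1) + ω^ω

14 —HB2→ 2^(2 + 1) + 2^2 + 2 —bump→ 3^(3 + 1) + 3^3 + 3 = 111 —(−1)→ 110
110 —HB3→ 3^(3 + 1) + 3^3 + 2 —bump→ 4^(4 + 1) + 4^4 + 2 = 1282 —(−1)→ 1281
1281 —HB4→ 4^(4 + 1) + 4^4 + 1 —bump→ 5^(5 + 1) + 5^5 + 1 = 18751 —(−1)→ 18750
18750 —HB5→ 5^(5 + 1) + 5^5 —bump→ 6^(6 + 1) + 6^6 = 326592 —(−1)→ 326591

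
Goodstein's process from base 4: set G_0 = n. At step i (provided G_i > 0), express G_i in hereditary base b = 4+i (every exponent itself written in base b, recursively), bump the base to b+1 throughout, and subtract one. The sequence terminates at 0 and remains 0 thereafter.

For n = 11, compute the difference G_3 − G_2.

1

G_0 = 11. HB_4(11) = 2·4 + 3. Bump = 13. G_1 = 12.
G_1 = 12. HB_5(12) = 2·5 + 2. Bump = 14. G_2 = 13.
G_2 = 13. HB_6(13) = 2·6 + 1. Bump = 15. G_3 = 14.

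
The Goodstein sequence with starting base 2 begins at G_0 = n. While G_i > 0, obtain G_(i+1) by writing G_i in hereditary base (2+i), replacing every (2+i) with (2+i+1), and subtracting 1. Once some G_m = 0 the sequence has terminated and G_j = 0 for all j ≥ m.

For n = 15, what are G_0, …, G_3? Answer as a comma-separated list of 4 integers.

15, 111, 1283, 18752

[0] 15 ≡ 2^(2 + 1) + 2^2 + 2 + 1 (base 2). Lift 3: 112. −1: 111.
[1] 111 ≡ 3^(3 + 1) + 3^3 + 3 (base 3). Lift 4: 1284. −1: 1283.
[2] 1283 ≡ 4^(4 + 1) + 4^4 + 3 (base 4). Lift 5: 18753. −1: 18752.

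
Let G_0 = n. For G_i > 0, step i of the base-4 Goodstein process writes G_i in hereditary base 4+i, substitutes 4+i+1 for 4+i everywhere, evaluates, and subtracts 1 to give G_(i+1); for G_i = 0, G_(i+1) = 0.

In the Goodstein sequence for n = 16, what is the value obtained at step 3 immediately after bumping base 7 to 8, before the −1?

34

[0] 16 ≡ 4^2 (base 4). Lift 5: 25. −1: 24.
[1] 24 ≡ 4·5 + 4 (base 5). Lift 6: 28. −1: 27.
[2] 27 ≡ 4·6 + 3 (base 6). Lift 7: 31. −1: 30.
[3] 30 ≡ 4·7 + 2 (base 7). Lift 8: 34. −1: 33.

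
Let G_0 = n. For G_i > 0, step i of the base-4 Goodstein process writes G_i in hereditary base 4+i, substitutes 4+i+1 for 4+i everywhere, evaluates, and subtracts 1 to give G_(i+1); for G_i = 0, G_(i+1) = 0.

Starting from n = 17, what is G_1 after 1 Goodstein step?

base 4: 17 = 4^2 + 1; at 5: 5^2 + 1 = 26; next = 25
base 5: 25 = 5^2; at 6: 6^2 = 36; next = 35

25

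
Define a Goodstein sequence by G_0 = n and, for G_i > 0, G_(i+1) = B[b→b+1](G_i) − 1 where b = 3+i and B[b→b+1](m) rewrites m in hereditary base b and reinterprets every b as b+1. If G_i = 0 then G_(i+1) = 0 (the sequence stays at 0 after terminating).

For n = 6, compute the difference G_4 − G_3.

0

base 3: 6 = 2·3; at 4: 2·4 = 8; next = 7
base 4: 7 = 4 + 3; at 5: 5 + 3 = 8; next = 7
base 5: 7 = 5 + 2; at 6: 6 + 2 = 8; next = 7
base 6: 7 = 6 + 1; at 7: 7 + 1 = 8; next = 7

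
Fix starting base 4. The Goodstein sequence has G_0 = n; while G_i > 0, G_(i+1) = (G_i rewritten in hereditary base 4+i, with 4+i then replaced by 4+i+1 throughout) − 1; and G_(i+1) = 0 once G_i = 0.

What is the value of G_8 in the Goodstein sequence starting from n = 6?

6 —HB4→ 4 + 2 —bump→ 5 + 2 = 7 —(−1)→ 6
6 —HB5→ 5 + 1 —bump→ 6 + 1 = 7 —(−1)→ 6
6 —HB6→ 6 —bump→ 7 = 7 —(−1)→ 6
6 —HB7→ 6 —bump→ 6 = 6 —(−1)→ 5
5 —HB8→ 5 —bump→ 5 = 5 —(−1)→ 4
4 —HB9→ 4 —bump→ 4 = 4 —(−1)→ 3
3 —HB10→ 3 —bump→ 3 = 3 —(−1)→ 2
2 —HB11→ 2 —bump→ 2 = 2 —(−1)→ 1

1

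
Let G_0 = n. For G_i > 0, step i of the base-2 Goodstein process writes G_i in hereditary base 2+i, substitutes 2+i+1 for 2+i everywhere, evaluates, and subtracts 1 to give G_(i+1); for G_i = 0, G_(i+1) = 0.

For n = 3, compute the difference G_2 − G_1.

base 2: 3 = 2 + 1; at 3: 3 + 1 = 4; next = 3
base 3: 3 = 3; at 4: 4 = 4; next = 3

0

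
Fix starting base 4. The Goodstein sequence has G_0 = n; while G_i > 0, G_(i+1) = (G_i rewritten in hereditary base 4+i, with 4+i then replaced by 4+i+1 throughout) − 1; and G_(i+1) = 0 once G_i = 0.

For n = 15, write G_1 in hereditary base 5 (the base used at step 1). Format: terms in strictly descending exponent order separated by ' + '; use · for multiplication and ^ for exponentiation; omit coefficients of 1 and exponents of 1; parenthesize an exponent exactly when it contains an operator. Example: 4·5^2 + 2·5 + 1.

i=0: 15 = 3·4 + 3 (b=4); 4→5: 3·5 + 3 = 18; 18−1 = 17
i=1: 17 = 3·5 + 2 (b=5); 5→6: 3·6 + 2 = 20; 20−1 = 19

3·5 + 2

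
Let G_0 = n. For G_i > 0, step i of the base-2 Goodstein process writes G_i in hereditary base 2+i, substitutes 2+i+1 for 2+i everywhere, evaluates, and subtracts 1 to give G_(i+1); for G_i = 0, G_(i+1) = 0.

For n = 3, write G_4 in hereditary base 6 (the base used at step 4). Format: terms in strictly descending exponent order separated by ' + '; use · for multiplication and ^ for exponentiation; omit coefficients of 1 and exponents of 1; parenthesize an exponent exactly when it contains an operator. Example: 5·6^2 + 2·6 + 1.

step 0: 3 = 2 + 1; sub 3 for 2: 3 + 1; = 4; G_1 = 4−1 = 3
step 1: 3 = 3; sub 4 for 3: 4; = 4; G_2 = 4−1 = 3
step 2: 3 = 3; sub 5 for 4: 3; = 3; G_3 = 3−1 = 2
step 3: 2 = 2; sub 6 for 5: 2; = 2; G_4 = 2−1 = 1
step 4: 1 = 1; sub 7 for 6: 1; = 1; G_5 = 1−1 = 0

1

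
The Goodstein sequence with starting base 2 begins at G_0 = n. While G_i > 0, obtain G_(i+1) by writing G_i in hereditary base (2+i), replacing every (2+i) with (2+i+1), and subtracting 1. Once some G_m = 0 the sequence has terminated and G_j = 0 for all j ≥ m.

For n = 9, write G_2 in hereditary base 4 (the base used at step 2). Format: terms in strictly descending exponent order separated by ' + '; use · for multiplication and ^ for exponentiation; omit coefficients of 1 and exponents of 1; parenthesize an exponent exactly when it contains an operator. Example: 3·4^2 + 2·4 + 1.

3·4^4 + 3·4^3 + 3·4^2 + 3·4 + 3

(0) 9|_2 = 2^(2 + 1) + 1 ↦ 3^(3 + 1) + 1|_3 = 82 ⇒ 81
(1) 81|_3 = 3^(3 + 1) ↦ 4^(4 + 1)|_4 = 1024 ⇒ 1023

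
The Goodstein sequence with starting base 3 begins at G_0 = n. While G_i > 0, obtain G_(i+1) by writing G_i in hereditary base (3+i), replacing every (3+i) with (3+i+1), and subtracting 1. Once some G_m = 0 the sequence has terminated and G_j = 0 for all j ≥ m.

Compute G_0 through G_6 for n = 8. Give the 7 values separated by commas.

8, 9, 10, 11, 11, 11, 11

i=0: 8 = 2·3 + 2 (b=3); 3→4: 2·4 + 2 = 10; 10−1 = 9
i=1: 9 = 2·4 + 1 (b=4); 4→5: 2·5 + 1 = 11; 11−1 = 10
i=2: 10 = 2·5 (b=5); 5→6: 2·6 = 12; 12−1 = 11
i=3: 11 = 6 + 5 (b=6); 6→7: 7 + 5 = 12; 12−1 = 11
i=4: 11 = 7 + 4 (b=7); 7→8: 8 + 4 = 12; 12−1 = 11
i=5: 11 = 8 + 3 (b=8); 8→9: 9 + 3 = 12; 12−1 = 11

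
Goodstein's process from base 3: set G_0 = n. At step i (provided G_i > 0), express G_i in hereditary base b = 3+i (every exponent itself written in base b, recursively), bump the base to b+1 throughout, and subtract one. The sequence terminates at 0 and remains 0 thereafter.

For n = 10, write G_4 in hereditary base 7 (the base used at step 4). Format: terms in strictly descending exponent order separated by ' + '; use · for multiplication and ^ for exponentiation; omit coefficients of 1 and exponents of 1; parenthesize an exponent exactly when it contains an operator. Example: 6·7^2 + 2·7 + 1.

G_0 = 10. HB_3(10) = 3^2 + 1. Bump = 17. G_1 = 16.
G_1 = 16. HB_4(16) = 4^2. Bump = 25. G_2 = 24.
G_2 = 24. HB_5(24) = 4·5 + 4. Bump = 28. G_3 = 27.
G_3 = 27. HB_6(27) = 4·6 + 3. Bump = 31. G_4 = 30.

4·7 + 2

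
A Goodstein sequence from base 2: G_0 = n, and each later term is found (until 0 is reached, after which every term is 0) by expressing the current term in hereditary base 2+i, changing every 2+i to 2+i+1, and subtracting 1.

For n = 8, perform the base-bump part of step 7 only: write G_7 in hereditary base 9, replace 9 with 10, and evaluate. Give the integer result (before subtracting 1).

G_0=8  [base 2] 2^(2 + 1)  →[2↦3]→  3^(3 + 1) = 81  −1 ⇒ G_1=80
G_1=80  [base 3] 2·3^3 + 2·3^2 + 2·3 + 2  →[3↦4]→  2·4^4 + 2·4^2 + 2·4 + 2 = 554  −1 ⇒ G_2=553
G_2=553  [base 4] 2·4^4 + 2·4^2 + 2·4 + 1  →[4↦5]→  2·5^5 + 2·5^2 + 2·5 + 1 = 6311  −1 ⇒ G_3=6310
G_3=6310  [base 5] 2·5^5 + 2·5^2 + 2·5  →[5↦6]→  2·6^6 + 2·6^2 + 2·6 = 93396  −1 ⇒ G_4=93395
G_4=93395  [base 6] 2·6^6 + 2·6^2 + 6 + 5  →[6↦7]→  2·7^7 + 2·7^2 + 7 + 5 = 1647196  −1 ⇒ G_5=1647195
G_5=1647195  [base 7] 2·7^7 + 2·7^2 + 7 + 4  →[7↦8]→  2·8^8 + 2·8^2 + 8 + 4 = 33554572  −1 ⇒ G_6=33554571
G_6=33554571  [base 8] 2·8^8 + 2·8^2 + 8 + 3  →[8↦9]→  2·9^9 + 2·9^2 + 9 + 3 = 774841152  −1 ⇒ G_7=774841151
G_7=774841151  [base 9] 2·9^9 + 2·9^2 + 9 + 2  →[9↦10]→  2·10^10 + 2·10^2 + 10 + 2 = 20000000212  −1 ⇒ G_8=20000000211

20000000212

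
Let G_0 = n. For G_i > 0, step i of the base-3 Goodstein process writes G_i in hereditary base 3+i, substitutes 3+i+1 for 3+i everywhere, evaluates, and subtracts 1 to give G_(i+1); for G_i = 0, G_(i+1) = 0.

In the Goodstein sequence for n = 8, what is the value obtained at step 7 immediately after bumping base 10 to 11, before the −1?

12

G_0 = 8. HB_3(8) = 2·3 + 2. Bump = 10. G_1 = 9.
G_1 = 9. HB_4(9) = 2·4 + 1. Bump = 11. G_2 = 10.
G_2 = 10. HB_5(10) = 2·5. Bump = 12. G_3 = 11.
G_3 = 11. HB_6(11) = 6 + 5. Bump = 12. G_4 = 11.
G_4 = 11. HB_7(11) = 7 + 4. Bump = 12. G_5 = 11.
G_5 = 11. HB_8(11) = 8 + 3. Bump = 12. G_6 = 11.
G_6 = 11. HB_9(11) = 9 + 2. Bump = 12. G_7 = 11.
G_7 = 11. HB_10(11) = 10 + 1. Bump = 12. G_8 = 11.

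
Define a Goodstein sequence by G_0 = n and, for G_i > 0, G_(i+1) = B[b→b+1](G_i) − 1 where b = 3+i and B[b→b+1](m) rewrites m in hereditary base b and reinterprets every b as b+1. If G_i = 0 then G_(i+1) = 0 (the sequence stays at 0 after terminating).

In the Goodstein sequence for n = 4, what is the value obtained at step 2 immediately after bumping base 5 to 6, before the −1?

4

G_0 = 4. HB_3(4) = 3 + 1. Bump = 5. G_1 = 4.
G_1 = 4. HB_4(4) = 4. Bump = 5. G_2 = 4.
G_2 = 4. HB_5(4) = 4. Bump = 4. G_3 = 3.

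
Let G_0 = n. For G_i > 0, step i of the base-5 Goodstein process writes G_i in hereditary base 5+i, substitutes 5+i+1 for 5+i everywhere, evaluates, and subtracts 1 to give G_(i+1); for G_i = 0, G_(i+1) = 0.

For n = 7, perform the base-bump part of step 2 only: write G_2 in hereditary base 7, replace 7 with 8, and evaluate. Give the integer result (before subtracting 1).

8

step 0: 7 = 5 + 2; sub 6 for 5: 6 + 2; = 8; G_1 = 8−1 = 7
step 1: 7 = 6 + 1; sub 7 for 6: 7 + 1; = 8; G_2 = 8−1 = 7
step 2: 7 = 7; sub 8 for 7: 8; = 8; G_3 = 8−1 = 7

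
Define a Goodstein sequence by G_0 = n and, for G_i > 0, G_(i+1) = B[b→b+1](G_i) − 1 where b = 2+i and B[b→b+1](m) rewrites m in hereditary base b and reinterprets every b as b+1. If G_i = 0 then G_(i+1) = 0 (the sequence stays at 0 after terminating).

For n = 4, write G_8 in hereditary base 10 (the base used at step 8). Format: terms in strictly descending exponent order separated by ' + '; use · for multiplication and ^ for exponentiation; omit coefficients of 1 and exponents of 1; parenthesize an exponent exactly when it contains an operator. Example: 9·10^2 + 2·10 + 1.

2·10^2 + 10 + 1

[0] 4 ≡ 2^2 (base 2). Lift 3: 27. −1: 26.
[1] 26 ≡ 2·3^2 + 2·3 + 2 (base 3). Lift 4: 42. −1: 41.
[2] 41 ≡ 2·4^2 + 2·4 + 1 (base 4). Lift 5: 61. −1: 60.
[3] 60 ≡ 2·5^2 + 2·5 (base 5). Lift 6: 84. −1: 83.
[4] 83 ≡ 2·6^2 + 6 + 5 (base 6). Lift 7: 110. −1: 109.
[5] 109 ≡ 2·7^2 + 7 + 4 (base 7). Lift 8: 140. −1: 139.
[6] 139 ≡ 2·8^2 + 8 + 3 (base 8). Lift 9: 174. −1: 173.
[7] 173 ≡ 2·9^2 + 9 + 2 (base 9). Lift 10: 212. −1: 211.
[8] 211 ≡ 2·10^2 + 10 + 1 (base 10). Lift 11: 254. −1: 253.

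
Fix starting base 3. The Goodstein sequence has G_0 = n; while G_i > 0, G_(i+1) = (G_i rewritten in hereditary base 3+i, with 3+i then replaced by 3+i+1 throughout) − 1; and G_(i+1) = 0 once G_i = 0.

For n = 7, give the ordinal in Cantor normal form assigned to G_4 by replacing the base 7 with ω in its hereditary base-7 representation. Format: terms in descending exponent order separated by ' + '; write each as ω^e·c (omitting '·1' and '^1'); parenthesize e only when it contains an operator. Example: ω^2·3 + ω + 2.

ω + 2

step 0: 7 = 2·3 + 1; sub 4 for 3: 2·4 + 1; = 9; G_1 = 9−1 = 8
step 1: 8 = 2·4; sub 5 for 4: 2·5; = 10; G_2 = 10−1 = 9
step 2: 9 = 5 + 4; sub 6 for 5: 6 + 4; = 10; G_3 = 10−1 = 9
step 3: 9 = 6 + 3; sub 7 for 6: 7 + 3; = 10; G_4 = 10−1 = 9
step 4: 9 = 7 + 2; sub 8 for 7: 8 + 2; = 10; G_5 = 10−1 = 9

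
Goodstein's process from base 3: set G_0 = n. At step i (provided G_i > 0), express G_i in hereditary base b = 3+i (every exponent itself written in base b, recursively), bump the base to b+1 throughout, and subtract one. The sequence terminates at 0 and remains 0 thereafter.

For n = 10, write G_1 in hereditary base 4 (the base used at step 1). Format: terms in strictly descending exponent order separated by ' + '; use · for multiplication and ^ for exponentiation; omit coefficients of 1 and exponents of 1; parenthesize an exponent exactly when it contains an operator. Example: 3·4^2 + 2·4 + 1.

10 —HB3→ 3^2 + 1 —bump→ 4^2 + 1 = 17 —(−1)→ 16
16 —HB4→ 4^2 —bump→ 5^2 = 25 —(−1)→ 24

4^2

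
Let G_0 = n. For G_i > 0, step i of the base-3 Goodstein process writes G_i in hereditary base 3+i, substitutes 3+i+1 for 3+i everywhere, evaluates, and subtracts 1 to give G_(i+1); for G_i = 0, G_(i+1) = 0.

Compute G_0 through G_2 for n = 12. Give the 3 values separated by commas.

12, 19, 27

G_0 = 12. HB_3(12) = 3^2 + 3. Bump = 20. G_1 = 19.
G_1 = 19. HB_4(19) = 4^2 + 3. Bump = 28. G_2 = 27.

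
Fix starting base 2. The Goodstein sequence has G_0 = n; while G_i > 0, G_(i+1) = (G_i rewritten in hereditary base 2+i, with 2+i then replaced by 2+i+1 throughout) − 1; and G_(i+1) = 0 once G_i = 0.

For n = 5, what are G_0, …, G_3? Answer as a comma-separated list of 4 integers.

5, 27, 255, 467

(0) 5|_2 = 2^2 + 1 ↦ 3^3 + 1|_3 = 28 ⇒ 27
(1) 27|_3 = 3^3 ↦ 4^4|_4 = 256 ⇒ 255
(2) 255|_4 = 3·4^3 + 3·4^2 + 3·4 + 3 ↦ 3·5^3 + 3·5^2 + 3·5 + 3|_5 = 468 ⇒ 467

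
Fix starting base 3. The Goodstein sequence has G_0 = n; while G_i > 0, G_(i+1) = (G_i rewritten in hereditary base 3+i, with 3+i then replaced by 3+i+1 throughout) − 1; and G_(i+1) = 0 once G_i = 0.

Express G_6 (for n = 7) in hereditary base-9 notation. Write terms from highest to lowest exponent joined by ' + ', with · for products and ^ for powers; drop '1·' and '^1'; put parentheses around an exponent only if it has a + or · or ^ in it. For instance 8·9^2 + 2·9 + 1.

[0] 7 ≡ 2·3 + 1 (base 3). Lift 4: 9. −1: 8.
[1] 8 ≡ 2·4 (base 4). Lift 5: 10. −1: 9.
[2] 9 ≡ 5 + 4 (base 5). Lift 6: 10. −1: 9.
[3] 9 ≡ 6 + 3 (base 6). Lift 7: 10. −1: 9.
[4] 9 ≡ 7 + 2 (base 7). Lift 8: 10. −1: 9.
[5] 9 ≡ 8 + 1 (base 8). Lift 9: 10. −1: 9.
[6] 9 ≡ 9 (base 9). Lift 10: 10. −1: 9.

9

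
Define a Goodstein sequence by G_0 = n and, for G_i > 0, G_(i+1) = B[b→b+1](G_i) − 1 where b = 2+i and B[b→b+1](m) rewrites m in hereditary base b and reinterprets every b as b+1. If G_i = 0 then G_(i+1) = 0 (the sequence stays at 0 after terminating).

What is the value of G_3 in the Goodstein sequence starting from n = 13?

16092

base 2: 13 = 2^(2 + 1) + 2^2 + 1; at 3: 3^(3 + 1) + 3^3 + 1 = 109; next = 108
base 3: 108 = 3^(3 + 1) + 3^3; at 4: 4^(4 + 1) + 4^4 = 1280; next = 1279
base 4: 1279 = 4^(4 + 1) + 3·4^3 + 3·4^2 + 3·4 + 3; at 5: 5^(5 + 1) + 3·5^3 + 3·5^2 + 3·5 + 3 = 16093; next = 16092
base 5: 16092 = 5^(5 + 1) + 3·5^3 + 3·5^2 + 3·5 + 2; at 6: 6^(6 + 1) + 3·6^3 + 3·6^2 + 3·6 + 2 = 280712; next = 280711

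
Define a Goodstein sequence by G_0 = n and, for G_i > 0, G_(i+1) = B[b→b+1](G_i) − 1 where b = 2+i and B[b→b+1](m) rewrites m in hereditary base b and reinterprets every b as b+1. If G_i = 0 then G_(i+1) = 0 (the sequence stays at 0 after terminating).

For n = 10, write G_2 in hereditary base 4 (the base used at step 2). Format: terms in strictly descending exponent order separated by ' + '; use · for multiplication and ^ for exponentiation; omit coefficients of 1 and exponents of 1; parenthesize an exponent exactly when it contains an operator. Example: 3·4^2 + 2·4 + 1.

4^(4 + 1) + 1

base 2: 10 = 2^(2 + 1) + 2; at 3: 3^(3 + 1) + 3 = 84; next = 83
base 3: 83 = 3^(3 + 1) + 2; at 4: 4^(4 + 1) + 2 = 1026; next = 1025
base 4: 1025 = 4^(4 + 1) + 1; at 5: 5^(5 + 1) + 1 = 15626; next = 15625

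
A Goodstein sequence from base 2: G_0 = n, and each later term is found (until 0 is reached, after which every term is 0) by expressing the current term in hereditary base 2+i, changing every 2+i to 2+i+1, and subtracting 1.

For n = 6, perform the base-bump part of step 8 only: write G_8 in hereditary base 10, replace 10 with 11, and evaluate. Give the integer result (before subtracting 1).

i=0: 6 = 2^2 + 2 (b=2); 2→3: 3^3 + 3 = 30; 30−1 = 29
i=1: 29 = 3^3 + 2 (b=3); 3→4: 4^4 + 2 = 258; 258−1 = 257
i=2: 257 = 4^4 + 1 (b=4); 4→5: 5^5 + 1 = 3126; 3126−1 = 3125
i=3: 3125 = 5^5 (b=5); 5→6: 6^6 = 46656; 46656−1 = 46655
i=4: 46655 = 5·6^5 + 5·6^4 + 5·6^3 + 5·6^2 + 5·6 + 5 (b=6); 6→7: 5·7^5 + 5·7^4 + 5·7^3 + 5·7^2 + 5·7 + 5 = 98040; 98040−1 = 98039
i=5: 98039 = 5·7^5 + 5·7^4 + 5·7^3 + 5·7^2 + 5·7 + 4 (b=7); 7→8: 5·8^5 + 5·8^4 + 5·8^3 + 5·8^2 + 5·8 + 4 = 187244; 187244−1 = 187243
i=6: 187243 = 5·8^5 + 5·8^4 + 5·8^3 + 5·8^2 + 5·8 + 3 (b=8); 8→9: 5·9^5 + 5·9^4 + 5·9^3 + 5·9^2 + 5·9 + 3 = 332148; 332148−1 = 332147
i=7: 332147 = 5·9^5 + 5·9^4 + 5·9^3 + 5·9^2 + 5·9 + 2 (b=9); 9→10: 5·10^5 + 5·10^4 + 5·10^3 + 5·10^2 + 5·10 + 2 = 555552; 555552−1 = 555551
i=8: 555551 = 5·10^5 + 5·10^4 + 5·10^3 + 5·10^2 + 5·10 + 1 (b=10); 10→11: 5·11^5 + 5·11^4 + 5·11^3 + 5·11^2 + 5·11 + 1 = 885776; 885776−1 = 885775

885776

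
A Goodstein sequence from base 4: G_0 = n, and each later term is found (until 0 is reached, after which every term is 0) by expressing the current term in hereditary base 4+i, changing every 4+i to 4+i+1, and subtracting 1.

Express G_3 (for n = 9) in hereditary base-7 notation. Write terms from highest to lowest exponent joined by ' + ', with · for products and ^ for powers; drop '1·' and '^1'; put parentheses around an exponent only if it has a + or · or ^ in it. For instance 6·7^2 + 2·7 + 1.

7 + 4

i=0: 9 = 2·4 + 1 (b=4); 4→5: 2·5 + 1 = 11; 11−1 = 10
i=1: 10 = 2·5 (b=5); 5→6: 2·6 = 12; 12−1 = 11
i=2: 11 = 6 + 5 (b=6); 6→7: 7 + 5 = 12; 12−1 = 11
i=3: 11 = 7 + 4 (b=7); 7→8: 8 + 4 = 12; 12−1 = 11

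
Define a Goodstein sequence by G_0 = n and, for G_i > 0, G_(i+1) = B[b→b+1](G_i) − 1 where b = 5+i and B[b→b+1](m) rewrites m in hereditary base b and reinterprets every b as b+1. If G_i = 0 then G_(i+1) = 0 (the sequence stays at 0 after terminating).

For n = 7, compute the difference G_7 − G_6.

-1

G_0 = 7. HB_5(7) = 5 + 2. Bump = 8. G_1 = 7.
G_1 = 7. HB_6(7) = 6 + 1. Bump = 8. G_2 = 7.
G_2 = 7. HB_7(7) = 7. Bump = 8. G_3 = 7.
G_3 = 7. HB_8(7) = 7. Bump = 7. G_4 = 6.
G_4 = 6. HB_9(6) = 6. Bump = 6. G_5 = 5.
G_5 = 5. HB_10(5) = 5. Bump = 5. G_6 = 4.
G_6 = 4. HB_11(4) = 4. Bump = 4. G_7 = 3.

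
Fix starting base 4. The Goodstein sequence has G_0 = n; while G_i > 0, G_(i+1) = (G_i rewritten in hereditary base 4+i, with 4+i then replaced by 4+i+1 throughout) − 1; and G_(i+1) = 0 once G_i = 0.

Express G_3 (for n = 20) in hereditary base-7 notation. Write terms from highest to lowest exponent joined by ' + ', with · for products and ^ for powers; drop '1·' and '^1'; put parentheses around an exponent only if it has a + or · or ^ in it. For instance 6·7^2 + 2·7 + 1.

7^2 + 2

i=0: 20 = 4^2 + 4 (b=4); 4→5: 5^2 + 5 = 30; 30−1 = 29
i=1: 29 = 5^2 + 4 (b=5); 5→6: 6^2 + 4 = 40; 40−1 = 39
i=2: 39 = 6^2 + 3 (b=6); 6→7: 7^2 + 3 = 52; 52−1 = 51
i=3: 51 = 7^2 + 2 (b=7); 7→8: 8^2 + 2 = 66; 66−1 = 65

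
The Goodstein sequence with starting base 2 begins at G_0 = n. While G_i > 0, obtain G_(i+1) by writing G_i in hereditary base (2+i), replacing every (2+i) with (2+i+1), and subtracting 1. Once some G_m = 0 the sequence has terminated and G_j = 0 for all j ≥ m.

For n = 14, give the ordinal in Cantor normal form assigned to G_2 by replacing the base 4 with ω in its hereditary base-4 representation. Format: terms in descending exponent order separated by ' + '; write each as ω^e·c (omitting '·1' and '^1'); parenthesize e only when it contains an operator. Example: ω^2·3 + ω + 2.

ω^(ω + 1) + ω^ω + 1

(0) 14|_2 = 2^(2 + 1) + 2^2 + 2 ↦ 3^(3 + 1) + 3^3 + 3|_3 = 111 ⇒ 110
(1) 110|_3 = 3^(3 + 1) + 3^3 + 2 ↦ 4^(4 + 1) + 4^4 + 2|_4 = 1282 ⇒ 1281
(2) 1281|_4 = 4^(4 + 1) + 4^4 + 1 ↦ 5^(5 + 1) + 5^5 + 1|_5 = 18751 ⇒ 18750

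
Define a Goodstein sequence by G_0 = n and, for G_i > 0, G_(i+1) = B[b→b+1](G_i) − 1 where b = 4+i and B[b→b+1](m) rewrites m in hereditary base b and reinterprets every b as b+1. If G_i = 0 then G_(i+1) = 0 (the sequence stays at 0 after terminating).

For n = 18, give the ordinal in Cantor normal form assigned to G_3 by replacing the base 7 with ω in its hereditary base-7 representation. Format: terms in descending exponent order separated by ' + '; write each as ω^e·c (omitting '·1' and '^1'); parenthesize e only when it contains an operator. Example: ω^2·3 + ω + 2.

18 —HB4→ 4^2 + 2 —bump→ 5^2 + 2 = 27 —(−1)→ 26
26 —HB5→ 5^2 + 1 —bump→ 6^2 + 1 = 37 —(−1)→ 36
36 —HB6→ 6^2 —bump→ 7^2 = 49 —(−1)→ 48

ω·6 + 6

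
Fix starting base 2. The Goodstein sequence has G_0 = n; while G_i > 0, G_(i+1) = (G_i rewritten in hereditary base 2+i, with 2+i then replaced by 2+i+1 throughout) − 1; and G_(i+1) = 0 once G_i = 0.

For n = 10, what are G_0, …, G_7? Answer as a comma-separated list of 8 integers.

base 2: 10 = 2^(2 + 1) + 2; at 3: 3^(3 + 1) + 3 = 84; next = 83
base 3: 83 = 3^(3 + 1) + 2; at 4: 4^(4 + 1) + 2 = 1026; next = 1025
base 4: 1025 = 4^(4 + 1) + 1; at 5: 5^(5 + 1) + 1 = 15626; next = 15625
base 5: 15625 = 5^(5 + 1); at 6: 6^(6 + 1) = 279936; next = 279935
base 6: 279935 = 5·6^6 + 5·6^5 + 5·6^4 + 5·6^3 + 5·6^2 + 5·6 + 5; at 7: 5·7^7 + 5·7^5 + 5·7^4 + 5·7^3 + 5·7^2 + 5·7 + 5 = 4215755; next = 4215754
base 7: 4215754 = 5·7^7 + 5·7^5 + 5·7^4 + 5·7^3 + 5·7^2 + 5·7 + 4; at 8: 5·8^8 + 5·8^5 + 5·8^4 + 5·8^3 + 5·8^2 + 5·8 + 4 = 84073324; next = 84073323
base 8: 84073323 = 5·8^8 + 5·8^5 + 5·8^4 + 5·8^3 + 5·8^2 + 5·8 + 3; at 9: 5·9^9 + 5·9^5 + 5·9^4 + 5·9^3 + 5·9^2 + 5·9 + 3 = 1937434593; next = 1937434592

10, 83, 1025, 15625, 279935, 4215754, 84073323, 1937434592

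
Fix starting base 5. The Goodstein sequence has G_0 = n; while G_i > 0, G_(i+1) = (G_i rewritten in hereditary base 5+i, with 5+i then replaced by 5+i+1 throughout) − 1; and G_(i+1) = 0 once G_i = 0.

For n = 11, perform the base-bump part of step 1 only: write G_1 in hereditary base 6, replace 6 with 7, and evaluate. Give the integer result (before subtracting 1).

14

[0] 11 ≡ 2·5 + 1 (base 5). Lift 6: 13. −1: 12.
[1] 12 ≡ 2·6 (base 6). Lift 7: 14. −1: 13.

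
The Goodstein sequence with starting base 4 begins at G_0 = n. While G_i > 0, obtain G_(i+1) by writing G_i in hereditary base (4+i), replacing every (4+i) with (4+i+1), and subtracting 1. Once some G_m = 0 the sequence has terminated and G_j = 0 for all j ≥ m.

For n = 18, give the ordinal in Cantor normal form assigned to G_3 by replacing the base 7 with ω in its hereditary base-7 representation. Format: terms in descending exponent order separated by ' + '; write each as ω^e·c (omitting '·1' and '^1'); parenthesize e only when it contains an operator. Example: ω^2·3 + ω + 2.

ω·6 + 6

i=0: 18 = 4^2 + 2 (b=4); 4→5: 5^2 + 2 = 27; 27−1 = 26
i=1: 26 = 5^2 + 1 (b=5); 5→6: 6^2 + 1 = 37; 37−1 = 36
i=2: 36 = 6^2 (b=6); 6→7: 7^2 = 49; 49−1 = 48
i=3: 48 = 6·7 + 6 (b=7); 7→8: 6·8 + 6 = 54; 54−1 = 53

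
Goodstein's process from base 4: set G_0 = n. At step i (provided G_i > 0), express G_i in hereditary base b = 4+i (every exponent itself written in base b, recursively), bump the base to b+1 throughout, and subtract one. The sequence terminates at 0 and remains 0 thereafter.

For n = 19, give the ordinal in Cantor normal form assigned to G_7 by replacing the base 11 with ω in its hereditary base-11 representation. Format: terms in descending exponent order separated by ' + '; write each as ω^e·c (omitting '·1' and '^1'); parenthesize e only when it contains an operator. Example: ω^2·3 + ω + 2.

[0] 19 ≡ 4^2 + 3 (base 4). Lift 5: 28. −1: 27.
[1] 27 ≡ 5^2 + 2 (base 5). Lift 6: 38. −1: 37.
[2] 37 ≡ 6^2 + 1 (base 6). Lift 7: 50. −1: 49.
[3] 49 ≡ 7^2 (base 7). Lift 8: 64. −1: 63.
[4] 63 ≡ 7·8 + 7 (base 8). Lift 9: 70. −1: 69.
[5] 69 ≡ 7·9 + 6 (base 9). Lift 10: 76. −1: 75.
[6] 75 ≡ 7·10 + 5 (base 10). Lift 11: 82. −1: 81.

ω·7 + 4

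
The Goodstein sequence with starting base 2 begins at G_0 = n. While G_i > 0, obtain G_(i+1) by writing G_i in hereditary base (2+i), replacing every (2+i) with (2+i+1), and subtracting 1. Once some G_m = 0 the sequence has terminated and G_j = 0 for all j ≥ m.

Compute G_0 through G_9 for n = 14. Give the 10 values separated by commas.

14, 110, 1281, 18750, 326591, 5862840, 134404971, 3487116548, 100000555551, 3138429262496

i=0: 14 = 2^(2 + 1) + 2^2 + 2 (b=2); 2→3: 3^(3 + 1) + 3^3 + 3 = 111; 111−1 = 110
i=1: 110 = 3^(3 + 1) + 3^3 + 2 (b=3); 3→4: 4^(4 + 1) + 4^4 + 2 = 1282; 1282−1 = 1281
i=2: 1281 = 4^(4 + 1) + 4^4 + 1 (b=4); 4→5: 5^(5 + 1) + 5^5 + 1 = 18751; 18751−1 = 18750
i=3: 18750 = 5^(5 + 1) + 5^5 (b=5); 5→6: 6^(6 + 1) + 6^6 = 326592; 326592−1 = 326591
i=4: 326591 = 6^(6 + 1) + 5·6^5 + 5·6^4 + 5·6^3 + 5·6^2 + 5·6 + 5 (b=6); 6→7: 7^(7 + 1) + 5·7^5 + 5·7^4 + 5·7^3 + 5·7^2 + 5·7 + 5 = 5862841; 5862841−1 = 5862840
i=5: 5862840 = 7^(7 + 1) + 5·7^5 + 5·7^4 + 5·7^3 + 5·7^2 + 5·7 + 4 (b=7); 7→8: 8^(8 + 1) + 5·8^5 + 5·8^4 + 5·8^3 + 5·8^2 + 5·8 + 4 = 134404972; 134404972−1 = 134404971
i=6: 134404971 = 8^(8 + 1) + 5·8^5 + 5·8^4 + 5·8^3 + 5·8^2 + 5·8 + 3 (b=8); 8→9: 9^(9 + 1) + 5·9^5 + 5·9^4 + 5·9^3 + 5·9^2 + 5·9 + 3 = 3487116549; 3487116549−1 = 3487116548
i=7: 3487116548 = 9^(9 + 1) + 5·9^5 + 5·9^4 + 5·9^3 + 5·9^2 + 5·9 + 2 (b=9); 9→10: 10^(10 + 1) + 5·10^5 + 5·10^4 + 5·10^3 + 5·10^2 + 5·10 + 2 = 100000555552; 100000555552−1 = 100000555551
i=8: 100000555551 = 10^(10 + 1) + 5·10^5 + 5·10^4 + 5·10^3 + 5·10^2 + 5·10 + 1 (b=10); 10→11: 11^(11 + 1) + 5·11^5 + 5·11^4 + 5·11^3 + 5·11^2 + 5·11 + 1 = 3138429262497; 3138429262497−1 = 3138429262496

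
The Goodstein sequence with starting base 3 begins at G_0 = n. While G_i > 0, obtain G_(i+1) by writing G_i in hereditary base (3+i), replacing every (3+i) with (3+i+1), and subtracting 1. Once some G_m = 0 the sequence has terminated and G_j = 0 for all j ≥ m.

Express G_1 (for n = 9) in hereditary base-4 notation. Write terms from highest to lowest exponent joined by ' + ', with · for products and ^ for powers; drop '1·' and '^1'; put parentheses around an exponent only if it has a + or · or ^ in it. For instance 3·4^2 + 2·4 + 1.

3·4 + 3

[0] 9 ≡ 3^2 (base 3). Lift 4: 16. −1: 15.
[1] 15 ≡ 3·4 + 3 (base 4). Lift 5: 18. −1: 17.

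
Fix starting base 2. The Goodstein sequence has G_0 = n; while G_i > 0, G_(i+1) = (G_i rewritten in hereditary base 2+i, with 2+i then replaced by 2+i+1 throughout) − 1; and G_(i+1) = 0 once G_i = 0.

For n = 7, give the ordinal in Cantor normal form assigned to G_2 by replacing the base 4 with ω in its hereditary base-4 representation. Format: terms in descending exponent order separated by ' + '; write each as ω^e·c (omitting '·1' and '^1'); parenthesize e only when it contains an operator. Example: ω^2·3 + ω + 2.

7 —HB2→ 2^2 + 2 + 1 —bump→ 3^3 + 3 + 1 = 31 —(−1)→ 30
30 —HB3→ 3^3 + 3 —bump→ 4^4 + 4 = 260 —(−1)→ 259
259 —HB4→ 4^4 + 3 —bump→ 5^5 + 3 = 3128 —(−1)→ 3127

ω^ω + 3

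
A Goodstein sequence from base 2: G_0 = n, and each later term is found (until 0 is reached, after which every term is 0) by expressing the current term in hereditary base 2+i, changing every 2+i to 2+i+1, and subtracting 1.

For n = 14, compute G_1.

110

(0) 14|_2 = 2^(2 + 1) + 2^2 + 2 ↦ 3^(3 + 1) + 3^3 + 3|_3 = 111 ⇒ 110
(1) 110|_3 = 3^(3 + 1) + 3^3 + 2 ↦ 4^(4 + 1) + 4^4 + 2|_4 = 1282 ⇒ 1281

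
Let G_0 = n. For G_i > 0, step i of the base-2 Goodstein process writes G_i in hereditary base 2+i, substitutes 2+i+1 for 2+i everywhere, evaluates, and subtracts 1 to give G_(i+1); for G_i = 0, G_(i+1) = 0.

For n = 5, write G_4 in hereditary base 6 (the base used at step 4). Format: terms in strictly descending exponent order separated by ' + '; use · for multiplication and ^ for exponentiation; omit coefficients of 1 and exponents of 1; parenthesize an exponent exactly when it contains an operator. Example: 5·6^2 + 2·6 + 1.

5 —HB2→ 2^2 + 1 —bump→ 3^3 + 1 = 28 —(−1)→ 27
27 —HB3→ 3^3 —bump→ 4^4 = 256 —(−1)→ 255
255 —HB4→ 3·4^3 + 3·4^2 + 3·4 + 3 —bump→ 3·5^3 + 3·5^2 + 3·5 + 3 = 468 —(−1)→ 467
467 —HB5→ 3·5^3 + 3·5^2 + 3·5 + 2 —bump→ 3·6^3 + 3·6^2 + 3·6 + 2 = 776 —(−1)→ 775

3·6^3 + 3·6^2 + 3·6 + 1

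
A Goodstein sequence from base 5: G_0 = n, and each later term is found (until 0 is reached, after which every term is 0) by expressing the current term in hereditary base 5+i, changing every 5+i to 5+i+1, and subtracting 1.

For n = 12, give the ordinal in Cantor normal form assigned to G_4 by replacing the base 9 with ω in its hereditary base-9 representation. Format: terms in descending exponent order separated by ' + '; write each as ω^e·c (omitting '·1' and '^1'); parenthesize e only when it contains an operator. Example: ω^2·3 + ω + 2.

12 —HB5→ 2·5 + 2 —bump→ 2·6 + 2 = 14 —(−1)→ 13
13 —HB6→ 2·6 + 1 —bump→ 2·7 + 1 = 15 —(−1)→ 14
14 —HB7→ 2·7 —bump→ 2·8 = 16 —(−1)→ 15
15 —HB8→ 8 + 7 —bump→ 9 + 7 = 16 —(−1)→ 15
15 —HB9→ 9 + 6 —bump→ 10 + 6 = 16 —(−1)→ 15

ω + 6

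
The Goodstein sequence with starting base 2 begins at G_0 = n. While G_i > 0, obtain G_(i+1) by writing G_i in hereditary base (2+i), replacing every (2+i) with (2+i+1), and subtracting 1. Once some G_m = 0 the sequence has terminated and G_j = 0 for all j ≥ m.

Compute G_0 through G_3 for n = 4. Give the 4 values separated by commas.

base 2: 4 = 2^2; at 3: 3^3 = 27; next = 26
base 3: 26 = 2·3^2 + 2·3 + 2; at 4: 2·4^2 + 2·4 + 2 = 42; next = 41
base 4: 41 = 2·4^2 + 2·4 + 1; at 5: 2·5^2 + 2·5 + 1 = 61; next = 60

4, 26, 41, 60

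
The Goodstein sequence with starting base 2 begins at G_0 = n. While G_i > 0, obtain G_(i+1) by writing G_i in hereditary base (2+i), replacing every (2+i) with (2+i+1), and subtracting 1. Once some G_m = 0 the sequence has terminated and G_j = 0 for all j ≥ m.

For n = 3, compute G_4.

[0] 3 ≡ 2 + 1 (base 2). Lift 3: 4. −1: 3.
[1] 3 ≡ 3 (base 3). Lift 4: 4. −1: 3.
[2] 3 ≡ 3 (base 4). Lift 5: 3. −1: 2.
[3] 2 ≡ 2 (base 5). Lift 6: 2. −1: 1.
[4] 1 ≡ 1 (base 6). Lift 7: 1. −1: 0.

1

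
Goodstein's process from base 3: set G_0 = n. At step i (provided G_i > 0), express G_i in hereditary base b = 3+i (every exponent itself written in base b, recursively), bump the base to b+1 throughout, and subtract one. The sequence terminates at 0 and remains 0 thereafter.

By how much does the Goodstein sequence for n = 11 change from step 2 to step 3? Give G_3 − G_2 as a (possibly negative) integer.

10

base 3: 11 = 3^2 + 2; at 4: 4^2 + 2 = 18; next = 17
base 4: 17 = 4^2 + 1; at 5: 5^2 + 1 = 26; next = 25
base 5: 25 = 5^2; at 6: 6^2 = 36; next = 35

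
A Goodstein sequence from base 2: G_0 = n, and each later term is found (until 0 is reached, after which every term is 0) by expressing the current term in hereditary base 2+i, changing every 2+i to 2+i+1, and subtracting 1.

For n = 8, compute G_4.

93395

G_0=8  [base 2] 2^(2 + 1)  →[2↦3]→  3^(3 + 1) = 81  −1 ⇒ G_1=80
G_1=80  [base 3] 2·3^3 + 2·3^2 + 2·3 + 2  →[3↦4]→  2·4^4 + 2·4^2 + 2·4 + 2 = 554  −1 ⇒ G_2=553
G_2=553  [base 4] 2·4^4 + 2·4^2 + 2·4 + 1  →[4↦5]→  2·5^5 + 2·5^2 + 2·5 + 1 = 6311  −1 ⇒ G_3=6310
G_3=6310  [base 5] 2·5^5 + 2·5^2 + 2·5  →[5↦6]→  2·6^6 + 2·6^2 + 2·6 = 93396  −1 ⇒ G_4=93395
G_4=93395  [base 6] 2·6^6 + 2·6^2 + 6 + 5  →[6↦7]→  2·7^7 + 2·7^2 + 7 + 5 = 1647196  −1 ⇒ G_5=1647195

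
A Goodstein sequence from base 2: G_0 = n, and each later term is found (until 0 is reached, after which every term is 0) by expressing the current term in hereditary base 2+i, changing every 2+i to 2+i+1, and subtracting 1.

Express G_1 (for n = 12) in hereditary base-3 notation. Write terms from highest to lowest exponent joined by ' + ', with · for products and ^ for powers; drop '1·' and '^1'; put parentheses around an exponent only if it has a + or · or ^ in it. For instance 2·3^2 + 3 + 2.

G_0=12  [base 2] 2^(2 + 1) + 2^2  →[2↦3]→  3^(3 + 1) + 3^3 = 108  −1 ⇒ G_1=107
G_1=107  [base 3] 3^(3 + 1) + 2·3^2 + 2·3 + 2  →[3↦4]→  4^(4 + 1) + 2·4^2 + 2·4 + 2 = 1066  −1 ⇒ G_2=1065

3^(3 + 1) + 2·3^2 + 2·3 + 2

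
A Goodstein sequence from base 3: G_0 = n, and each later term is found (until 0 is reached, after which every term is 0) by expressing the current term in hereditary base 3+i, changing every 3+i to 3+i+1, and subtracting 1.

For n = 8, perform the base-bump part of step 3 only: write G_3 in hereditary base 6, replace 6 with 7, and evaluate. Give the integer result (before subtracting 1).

step 0: 8 = 2·3 + 2; sub 4 for 3: 2·4 + 2; = 10; G_1 = 10−1 = 9
step 1: 9 = 2·4 + 1; sub 5 for 4: 2·5 + 1; = 11; G_2 = 11−1 = 10
step 2: 10 = 2·5; sub 6 for 5: 2·6; = 12; G_3 = 12−1 = 11
step 3: 11 = 6 + 5; sub 7 for 6: 7 + 5; = 12; G_4 = 12−1 = 11

12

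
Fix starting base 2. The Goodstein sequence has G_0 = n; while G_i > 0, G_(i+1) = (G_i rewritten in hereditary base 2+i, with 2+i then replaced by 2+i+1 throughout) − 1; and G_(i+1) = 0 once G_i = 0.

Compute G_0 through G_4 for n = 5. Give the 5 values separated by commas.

G_0 = 5. HB_2(5) = 2^2 + 1. Bump = 28. G_1 = 27.
G_1 = 27. HB_3(27) = 3^3. Bump = 256. G_2 = 255.
G_2 = 255. HB_4(255) = 3·4^3 + 3·4^2 + 3·4 + 3. Bump = 468. G_3 = 467.
G_3 = 467. HB_5(467) = 3·5^3 + 3·5^2 + 3·5 + 2. Bump = 776. G_4 = 775.

5, 27, 255, 467, 775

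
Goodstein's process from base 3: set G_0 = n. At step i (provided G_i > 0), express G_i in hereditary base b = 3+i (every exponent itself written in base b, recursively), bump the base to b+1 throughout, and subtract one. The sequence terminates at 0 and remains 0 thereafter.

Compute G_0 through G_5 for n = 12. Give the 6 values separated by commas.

12, 19, 27, 37, 49, 63

G_0 = 12. HB_3(12) = 3^2 + 3. Bump = 20. G_1 = 19.
G_1 = 19. HB_4(19) = 4^2 + 3. Bump = 28. G_2 = 27.
G_2 = 27. HB_5(27) = 5^2 + 2. Bump = 38. G_3 = 37.
G_3 = 37. HB_6(37) = 6^2 + 1. Bump = 50. G_4 = 49.
G_4 = 49. HB_7(49) = 7^2. Bump = 64. G_5 = 63.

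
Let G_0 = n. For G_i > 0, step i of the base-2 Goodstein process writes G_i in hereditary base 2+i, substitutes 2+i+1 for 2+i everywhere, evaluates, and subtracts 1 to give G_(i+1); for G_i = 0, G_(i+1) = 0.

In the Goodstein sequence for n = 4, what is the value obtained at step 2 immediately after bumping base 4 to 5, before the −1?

4 —HB2→ 2^2 —bump→ 3^3 = 27 —(−1)→ 26
26 —HB3→ 2·3^2 + 2·3 + 2 —bump→ 2·4^2 + 2·4 + 2 = 42 —(−1)→ 41
41 —HB4→ 2·4^2 + 2·4 + 1 —bump→ 2·5^2 + 2·5 + 1 = 61 —(−1)→ 60

61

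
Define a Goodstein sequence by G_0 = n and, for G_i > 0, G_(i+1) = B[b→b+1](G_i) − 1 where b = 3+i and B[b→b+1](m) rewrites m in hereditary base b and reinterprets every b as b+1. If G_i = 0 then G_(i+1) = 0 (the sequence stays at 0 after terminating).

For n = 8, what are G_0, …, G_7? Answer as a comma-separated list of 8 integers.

base 3: 8 = 2·3 + 2; at 4: 2·4 + 2 = 10; next = 9
base 4: 9 = 2·4 + 1; at 5: 2·5 + 1 = 11; next = 10
base 5: 10 = 2·5; at 6: 2·6 = 12; next = 11
base 6: 11 = 6 + 5; at 7: 7 + 5 = 12; next = 11
base 7: 11 = 7 + 4; at 8: 8 + 4 = 12; next = 11
base 8: 11 = 8 + 3; at 9: 9 + 3 = 12; next = 11
base 9: 11 = 9 + 2; at 10: 10 + 2 = 12; next = 11

8, 9, 10, 11, 11, 11, 11, 11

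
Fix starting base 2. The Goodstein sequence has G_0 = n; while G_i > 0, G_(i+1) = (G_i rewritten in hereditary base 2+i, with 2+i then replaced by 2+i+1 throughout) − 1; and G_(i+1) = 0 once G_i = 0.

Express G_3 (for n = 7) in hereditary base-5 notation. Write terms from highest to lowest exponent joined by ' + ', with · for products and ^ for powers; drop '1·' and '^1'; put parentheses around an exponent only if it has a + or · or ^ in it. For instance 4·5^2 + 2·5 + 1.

G_0 = 7. HB_2(7) = 2^2 + 2 + 1. Bump = 31. G_1 = 30.
G_1 = 30. HB_3(30) = 3^3 + 3. Bump = 260. G_2 = 259.
G_2 = 259. HB_4(259) = 4^4 + 3. Bump = 3128. G_3 = 3127.
G_3 = 3127. HB_5(3127) = 5^5 + 2. Bump = 46658. G_4 = 46657.

5^5 + 2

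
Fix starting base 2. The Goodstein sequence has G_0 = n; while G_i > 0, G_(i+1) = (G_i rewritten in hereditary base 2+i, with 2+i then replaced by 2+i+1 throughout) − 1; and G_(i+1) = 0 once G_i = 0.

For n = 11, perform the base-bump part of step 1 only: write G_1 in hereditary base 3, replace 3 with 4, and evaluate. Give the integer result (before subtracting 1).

1028

[0] 11 ≡ 2^(2 + 1) + 2 + 1 (base 2). Lift 3: 85. −1: 84.
[1] 84 ≡ 3^(3 + 1) + 3 (base 3). Lift 4: 1028. −1: 1027.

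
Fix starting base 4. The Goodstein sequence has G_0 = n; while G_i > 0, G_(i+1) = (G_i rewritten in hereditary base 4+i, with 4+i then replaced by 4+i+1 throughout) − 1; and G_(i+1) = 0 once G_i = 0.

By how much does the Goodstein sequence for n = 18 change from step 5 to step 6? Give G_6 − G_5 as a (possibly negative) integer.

5

G_0 = 18. HB_4(18) = 4^2 + 2. Bump = 27. G_1 = 26.
G_1 = 26. HB_5(26) = 5^2 + 1. Bump = 37. G_2 = 36.
G_2 = 36. HB_6(36) = 6^2. Bump = 49. G_3 = 48.
G_3 = 48. HB_7(48) = 6·7 + 6. Bump = 54. G_4 = 53.
G_4 = 53. HB_8(53) = 6·8 + 5. Bump = 59. G_5 = 58.
G_5 = 58. HB_9(58) = 6·9 + 4. Bump = 64. G_6 = 63.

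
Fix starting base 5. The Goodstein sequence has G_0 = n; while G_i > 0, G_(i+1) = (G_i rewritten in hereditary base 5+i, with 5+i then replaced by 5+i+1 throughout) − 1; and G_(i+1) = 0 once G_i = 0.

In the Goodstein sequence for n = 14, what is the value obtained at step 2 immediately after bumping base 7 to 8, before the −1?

18

14 —HB5→ 2·5 + 4 —bump→ 2·6 + 4 = 16 —(−1)→ 15
15 —HB6→ 2·6 + 3 —bump→ 2·7 + 3 = 17 —(−1)→ 16
16 —HB7→ 2·7 + 2 —bump→ 2·8 + 2 = 18 —(−1)→ 17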